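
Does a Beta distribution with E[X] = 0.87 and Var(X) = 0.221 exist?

No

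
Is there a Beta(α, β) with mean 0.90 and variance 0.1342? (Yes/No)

No

For any Beta, Var(X) < E[X]·(1−E[X]).
Here μ(1−μ) = 0.90×0.10 = 0.0900, and 0.1342 ≥ 0.0900.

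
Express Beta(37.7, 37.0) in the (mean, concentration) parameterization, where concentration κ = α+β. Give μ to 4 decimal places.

κ = α+β = 37.7+37.0 = 74.7; μ = α/κ = 37.7/74.7 = 0.5047.

μ = 0.5047, κ = 74.7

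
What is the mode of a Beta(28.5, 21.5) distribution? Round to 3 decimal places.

With α,β > 1, mode = (α−1)/(α+β−2) = 27.5/48.0 = 0.573.

0.573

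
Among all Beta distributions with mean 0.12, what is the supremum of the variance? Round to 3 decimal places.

For fixed mean μ the Beta variance is μ(1−μ)/(α+β+1), increasing as α+β decreases.
Its least upper bound (not attained) is μ(1−μ) = 0.12·0.88 = 0.106.

0.106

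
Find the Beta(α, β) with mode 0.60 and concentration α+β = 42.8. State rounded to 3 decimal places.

Mode = (α−1)/(κ−2) with κ = α+β, so α−1 = 0.60·40.8 = 24.480.
α = 25.480; β = κ − α = 17.320.

α = 25.480, β = 17.320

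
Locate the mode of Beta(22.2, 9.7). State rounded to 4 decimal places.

The density x^(α−1)(1−x)^(β−1) is maximised at (α−1)/(α+β−2) = 21.2/29.9 = 0.7090.

0.7090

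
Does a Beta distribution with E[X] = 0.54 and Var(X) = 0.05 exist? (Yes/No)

Yes

A Beta with mean μ has variance μ(1−μ)/(α+β+1) < μ(1−μ).
Here μ(1−μ) = 0.54×0.46 = 0.2484, and 0.05 < 0.2484.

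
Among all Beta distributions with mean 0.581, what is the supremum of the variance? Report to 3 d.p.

Var = μ(1−μ)/(α+β+1), which approaches μ(1−μ) as α+β → 0.
So the supremum is μ(1−μ) = 0.581×0.419 = 0.243.

0.243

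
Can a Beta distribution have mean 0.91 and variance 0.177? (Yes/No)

For any Beta, Var(X) < E[X]·(1−E[X]).
Here μ(1−μ) = 0.91×0.09 = 0.0819, and 0.177 ≥ 0.0819.

No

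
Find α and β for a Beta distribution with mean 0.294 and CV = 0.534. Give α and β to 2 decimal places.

α = 2.18, β = 5.24

σ = CV·μ = 0.534×0.294 = 0.15700, so σ² = 0.024648.
s+1 = μ(1−μ)/σ² = 0.207564/0.024648 = 8.4212, so s = α+β = 7.4212.
α = μs = 2.18, β = (1−μ)s = 5.24.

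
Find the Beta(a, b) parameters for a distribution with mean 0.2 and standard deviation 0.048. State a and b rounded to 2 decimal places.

a = 13.69, b = 54.76

First σ² = 0.002304. Setting a = μn, b = (1−μ)n with n = a+b,
μ(1−μ)/(n+1) = 0.002304 ⇒ n+1 = 0.16/0.002304 = 69.4444 ⇒ n = 68.4444.
Hence a = 0.2×68.4444 = 13.69, b = 0.8×68.4444 = 54.76.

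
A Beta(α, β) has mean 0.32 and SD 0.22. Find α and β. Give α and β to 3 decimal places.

α = 1.119, β = 2.377

σ² = 0.22² = 0.0484.
With s = α+β, Var = μ(1−μ)/(s+1), so s+1 = (0.32×0.68)/0.0484 = 4.4959 and s = 3.4959.
α = μs = 1.119, β = (1−μ)s = 2.377.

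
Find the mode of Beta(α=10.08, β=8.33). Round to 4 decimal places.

The density x^(α−1)(1−x)^(β−1) is maximised at (α−1)/(α+β−2) = 9.08/16.41 = 0.5533.

0.5533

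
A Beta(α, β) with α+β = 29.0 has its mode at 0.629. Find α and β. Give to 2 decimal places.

Mode = (α−1)/(κ−2) with κ = α+β, so α−1 = 0.629·27.0 = 16.98.
α = 17.98; β = κ − α = 11.02.

α = 17.98, β = 11.02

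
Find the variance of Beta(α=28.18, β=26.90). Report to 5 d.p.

0.00446

Var = αβ/[(α+β)²(α+β+1)] = (28.18×26.90)/(55.08²×56.08) = 758.0420/170135.862912 = 0.00446.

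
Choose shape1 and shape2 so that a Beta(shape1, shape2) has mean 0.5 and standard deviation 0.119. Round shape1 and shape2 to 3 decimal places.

shape1 = 8.327, shape2 = 8.327

Variance = 0.119² = 0.014161. The moment-matching identity shape1+shape2 = μ(1−μ)/Var − 1 gives
shape1+shape2 = 0.25/0.014161 − 1 = 16.6541, so shape1 = μ·16.6541 = 8.327 and shape2 = (1−μ)·16.6541 = 8.327.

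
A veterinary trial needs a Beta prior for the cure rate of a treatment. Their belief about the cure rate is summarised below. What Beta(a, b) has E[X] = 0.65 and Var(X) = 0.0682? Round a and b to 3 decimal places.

a = 1.518, b = 0.818

By moment matching, a+b = μ(1−μ)/σ² − 1 = (0.65·0.35)/0.0682 − 1 = 3.3358 − 1 = 2.3358.
Since a/(a+b) = μ, a = 0.65·2.3358 = 1.518 and b = 0.35·2.3358 = 0.818.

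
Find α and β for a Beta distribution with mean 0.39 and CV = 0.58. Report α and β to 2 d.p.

α = 1.42, β = 2.23

σ = CV·μ = 0.58×0.39 = 0.22620, so σ² = 0.051166.
s+1 = μ(1−μ)/σ² = 0.2379/0.051166 = 4.6495, so s = α+β = 3.6495.
α = μs = 1.42, β = (1−μ)s = 2.23.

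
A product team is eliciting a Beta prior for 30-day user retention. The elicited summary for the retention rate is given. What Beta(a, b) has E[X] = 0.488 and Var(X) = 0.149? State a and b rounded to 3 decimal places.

a = 0.330, b = 0.347

Let s = a+b. The Beta variance is μ(1−μ)/(s+1).
So s+1 = μ(1−μ)/σ² = (0.488×0.512)/0.149 = 0.249856/0.149 = 1.6769, giving s = 0.6769.
Then a = μs = 0.488×0.6769 = 0.330 and b = (1−μ)s = 0.512×0.6769 = 0.347.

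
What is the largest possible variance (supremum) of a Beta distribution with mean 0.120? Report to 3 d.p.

For fixed mean μ the Beta variance is μ(1−μ)/(α+β+1), increasing as α+β decreases.
Its least upper bound (not attained) is μ(1−μ) = 0.120·0.880 = 0.106.

0.106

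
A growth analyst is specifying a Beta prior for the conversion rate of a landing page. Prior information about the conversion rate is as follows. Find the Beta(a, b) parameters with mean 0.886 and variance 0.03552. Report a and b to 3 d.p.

Let s = a+b. The Beta variance is μ(1−μ)/(s+1).
So s+1 = μ(1−μ)/σ² = (0.886×0.114)/0.03552 = 0.101004/0.03552 = 2.8436, giving s = 1.8436.
Then a = μs = 0.886×1.8436 = 1.633 and b = (1−μ)s = 0.114×1.8436 = 0.210.

a = 1.633, b = 0.210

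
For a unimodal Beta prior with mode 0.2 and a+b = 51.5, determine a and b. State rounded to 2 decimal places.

Mode = (a−1)/(κ−2) with κ = a+b, so a−1 = 0.2·49.5 = 9.90.
a = 10.90; b = κ − a = 40.60.

a = 10.90, b = 40.60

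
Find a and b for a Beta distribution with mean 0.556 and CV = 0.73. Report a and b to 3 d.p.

a = 0.277, b = 0.221

σ = CV·μ = 0.73×0.556 = 0.40588, so σ² = 0.164739.
s+1 = μ(1−μ)/σ² = 0.246864/0.164739 = 1.4985, so s = a+b = 0.4985.
a = μs = 0.277, b = (1−μ)s = 0.221.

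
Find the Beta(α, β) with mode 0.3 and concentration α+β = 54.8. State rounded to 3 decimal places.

Mode = (α−1)/(κ−2) with κ = α+β, so α−1 = 0.3·52.8 = 15.840.
α = 16.840; β = κ − α = 37.960.

α = 16.840, β = 37.960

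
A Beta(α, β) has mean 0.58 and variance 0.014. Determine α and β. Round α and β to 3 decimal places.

By moment matching, α+β = μ(1−μ)/σ² − 1 = (0.58·0.42)/0.014 − 1 = 17.4000 − 1 = 16.4000.
Since α/(α+β) = μ, α = 0.58·16.4000 = 9.512 and β = 0.42·16.4000 = 6.888.

α = 9.512, β = 6.888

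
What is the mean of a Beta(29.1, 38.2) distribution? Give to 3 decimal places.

The Beta mean is α/(α+β) = 29.1/(29.1+38.2) = 0.432.

0.432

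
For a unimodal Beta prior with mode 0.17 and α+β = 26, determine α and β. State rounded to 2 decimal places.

α = 5.08, β = 20.92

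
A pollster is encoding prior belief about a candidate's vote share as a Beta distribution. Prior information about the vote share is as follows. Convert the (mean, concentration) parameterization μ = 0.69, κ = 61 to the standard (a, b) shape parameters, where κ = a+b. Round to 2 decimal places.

a = 42.09, b = 18.91

Split κ in proportion μ : (1−μ): a = 0.69·61 = 42.09, b = 61 − 42.09 = 18.91.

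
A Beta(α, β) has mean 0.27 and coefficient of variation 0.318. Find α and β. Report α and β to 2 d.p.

α = 6.95, β = 18.79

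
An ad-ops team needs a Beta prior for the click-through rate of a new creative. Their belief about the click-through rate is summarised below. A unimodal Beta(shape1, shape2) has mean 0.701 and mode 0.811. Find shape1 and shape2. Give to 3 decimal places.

shape1 = 3.964, shape2 = 1.691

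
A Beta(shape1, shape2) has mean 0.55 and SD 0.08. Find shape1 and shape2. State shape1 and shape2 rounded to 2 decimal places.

First σ² = 0.0064. Setting shape1 = μn, shape2 = (1−μ)n with n = shape1+shape2,
μ(1−μ)/(n+1) = 0.0064 ⇒ n+1 = 0.2475/0.0064 = 38.6719 ⇒ n = 37.6719.
Hence shape1 = 0.55×37.6719 = 20.72, shape2 = 0.45×37.6719 = 16.95.

shape1 = 20.72, shape2 = 16.95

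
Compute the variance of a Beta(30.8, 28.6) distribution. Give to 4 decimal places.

μ = 30.8/59.4 = 0.518519; Var = μ(1−μ)/(α+β+1) = 0.2496571/60.4 = 0.0041.

0.0041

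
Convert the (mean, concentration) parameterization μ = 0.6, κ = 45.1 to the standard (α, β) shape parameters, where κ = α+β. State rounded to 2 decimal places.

α = μκ = 0.6×45.1 = 27.06 and β = (1−μ)κ = 0.4×45.1 = 18.04.

α = 27.06, β = 18.04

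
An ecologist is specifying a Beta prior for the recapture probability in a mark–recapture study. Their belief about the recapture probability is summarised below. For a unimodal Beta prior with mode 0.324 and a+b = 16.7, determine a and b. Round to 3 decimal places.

Since the density peak of Beta(a,b) is at (a−1)/(a+b−2),
a = 1 + 0.324(16.7−2) = 5.763 and b = 16.7 − 5.763 = 10.937.

a = 5.763, b = 10.937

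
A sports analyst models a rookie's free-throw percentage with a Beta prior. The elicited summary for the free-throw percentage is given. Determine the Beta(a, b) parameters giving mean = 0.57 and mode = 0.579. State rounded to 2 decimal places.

With s = a+b: μ = a/s and mode = (a−1)/(s−2). Eliminating a = μs,
μs − 1 = m(s−2) ⇒ s(μ−m) = 1−2m ⇒ s = -0.158/-0.009 = 17.5556.
So a = μs = 10.01, b = (1−μ)s = 7.55.

a = 10.01, b = 7.55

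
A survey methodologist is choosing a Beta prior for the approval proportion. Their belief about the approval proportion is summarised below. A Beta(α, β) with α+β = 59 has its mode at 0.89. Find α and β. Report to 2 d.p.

Since the density peak of Beta(α,β) is at (α−1)/(α+β−2),
α = 1 + 0.89(59−2) = 51.73 and β = 59 − 51.73 = 7.27.

α = 51.73, β = 7.27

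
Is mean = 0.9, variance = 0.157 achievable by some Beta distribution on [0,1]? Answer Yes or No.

A Beta with mean μ has variance μ(1−μ)/(α+β+1) < μ(1−μ).
Here μ(1−μ) = 0.9×0.1 = 0.09, and 0.157 ≥ 0.09.

No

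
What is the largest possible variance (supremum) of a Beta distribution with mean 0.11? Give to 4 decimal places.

0.0979

For fixed mean μ the Beta variance is μ(1−μ)/(α+β+1), increasing as α+β decreases.
Its least upper bound (not attained) is μ(1−μ) = 0.11·0.89 = 0.0979.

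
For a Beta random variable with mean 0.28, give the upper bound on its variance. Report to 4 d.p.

For fixed mean μ the Beta variance is μ(1−μ)/(α+β+1), increasing as α+β decreases.
Its least upper bound (not attained) is μ(1−μ) = 0.28·0.72 = 0.2016.

0.2016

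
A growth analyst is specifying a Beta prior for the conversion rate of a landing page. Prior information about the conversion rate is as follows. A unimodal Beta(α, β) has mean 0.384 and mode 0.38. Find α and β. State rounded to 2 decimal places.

With s = α+β: μ = α/s and mode = (α−1)/(s−2). Eliminating α = μs,
μs − 1 = m(s−2) ⇒ s(μ−m) = 1−2m ⇒ s = 0.24/0.004 = 60.0000.
So α = μs = 23.04, β = (1−μ)s = 36.96.

α = 23.04, β = 36.96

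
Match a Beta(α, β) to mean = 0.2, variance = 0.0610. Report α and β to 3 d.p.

α = 0.325, β = 1.298

Write ν = α+β; then α = μν and Var = μ(1−μ)/(ν+1).
ν = μ(1−μ)/Var − 1 = 0.16/0.0610 − 1 = 1.6230.
α = 0.2·1.6230 = 0.325, β = 0.8·1.6230 = 1.298.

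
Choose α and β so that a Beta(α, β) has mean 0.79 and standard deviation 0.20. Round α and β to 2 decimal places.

α = 2.49, β = 0.66

First σ² = 0.0400. Setting α = μn, β = (1−μ)n with n = α+β,
μ(1−μ)/(n+1) = 0.0400 ⇒ n+1 = 0.1659/0.0400 = 4.1475 ⇒ n = 3.1475.
Hence α = 0.79×3.1475 = 2.49, β = 0.21×3.1475 = 0.66.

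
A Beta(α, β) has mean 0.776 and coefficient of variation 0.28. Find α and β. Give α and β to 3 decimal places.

α = 2.081, β = 0.601

Var = (CV·μ)² = (0.28×0.776)² = 0.047211.
α+β = μ(1−μ)/Var − 1 = 0.173824/0.047211 − 1 = 2.6819.
Thus α = 0.776·2.6819 = 2.081 and β = 0.224·2.6819 = 0.601.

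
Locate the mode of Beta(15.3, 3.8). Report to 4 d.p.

With α,β > 1, mode = (α−1)/(α+β−2) = 14.3/17.1 = 0.8363.

0.8363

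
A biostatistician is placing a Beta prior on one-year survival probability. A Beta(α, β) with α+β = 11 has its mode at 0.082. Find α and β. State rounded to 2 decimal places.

For α,β>1 the mode is (α−1)/(α+β−2), so α = mode·(κ−2)+1 = 0.082×9+1 = 1.74.
And β = (1−mode)·(κ−2)+1 = 0.918×9+1 = 9.26.

α = 1.74, β = 9.26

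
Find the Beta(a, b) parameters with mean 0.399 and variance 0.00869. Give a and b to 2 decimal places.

Write ν = a+b; then a = μν and Var = μ(1−μ)/(ν+1).
ν = μ(1−μ)/Var − 1 = 0.239799/0.00869 − 1 = 26.5948.
a = 0.399·26.5948 = 10.61, b = 0.601·26.5948 = 15.98.

a = 10.61, b = 15.98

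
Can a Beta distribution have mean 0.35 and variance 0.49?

No

The Beta variance bound is σ² < μ(1−μ).
Here μ(1−μ) = 0.35×0.65 = 0.2275, and 0.49 ≥ 0.2275.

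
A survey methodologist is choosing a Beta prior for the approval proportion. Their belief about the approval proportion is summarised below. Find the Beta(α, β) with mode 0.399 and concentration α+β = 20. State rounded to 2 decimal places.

Mode = (α−1)/(κ−2) with κ = α+β, so α−1 = 0.399·18 = 7.18.
α = 8.18; β = κ − α = 11.82.

α = 8.18, β = 11.82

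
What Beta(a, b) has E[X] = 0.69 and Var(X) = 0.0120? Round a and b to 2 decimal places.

Let s = a+b. The Beta variance is μ(1−μ)/(s+1).
So s+1 = μ(1−μ)/σ² = (0.69×0.31)/0.0120 = 0.2139/0.0120 = 17.8250, giving s = 16.8250.
Then a = μs = 0.69×16.8250 = 11.61 and b = (1−μ)s = 0.31×16.8250 = 5.22.

a = 11.61, b = 5.22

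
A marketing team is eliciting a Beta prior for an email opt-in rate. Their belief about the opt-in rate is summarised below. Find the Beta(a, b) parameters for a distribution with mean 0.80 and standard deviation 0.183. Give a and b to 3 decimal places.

Variance = 0.183² = 0.033489. The moment-matching identity a+b = μ(1−μ)/Var − 1 gives
a+b = 0.1600/0.033489 − 1 = 3.7777, so a = μ·3.7777 = 3.022 and b = (1−μ)·3.7777 = 0.756.

a = 3.022, b = 0.756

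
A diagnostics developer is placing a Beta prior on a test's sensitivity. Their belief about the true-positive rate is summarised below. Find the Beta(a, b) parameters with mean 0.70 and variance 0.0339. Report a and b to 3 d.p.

a = 3.636, b = 1.558

By moment matching, a+b = μ(1−μ)/σ² − 1 = (0.70·0.30)/0.0339 − 1 = 6.1947 − 1 = 5.1947.
Since a/(a+b) = μ, a = 0.70·5.1947 = 3.636 and b = 0.30·5.1947 = 1.558.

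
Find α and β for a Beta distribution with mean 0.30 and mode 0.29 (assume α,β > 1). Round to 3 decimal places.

α = 12.600, β = 29.400

Let s = α+β. Mean gives α = μs = 0.30s; mode gives (α−1)/(s−2) = 0.29.
Substituting: 0.30s − 1 = 0.29(s−2) = 0.29s − 0.58, so 0.01s = 0.42 and s = 42.0000.
Then α = 0.30×42.0000 = 12.600 and β = s−α = 29.400.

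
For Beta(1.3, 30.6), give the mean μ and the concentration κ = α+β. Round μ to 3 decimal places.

κ = α+β = 1.3+30.6 = 31.9; μ = α/κ = 1.3/31.9 = 0.041.

μ = 0.041, κ = 31.9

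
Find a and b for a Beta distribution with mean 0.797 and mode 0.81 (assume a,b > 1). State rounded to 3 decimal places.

a = 38.011, b = 9.682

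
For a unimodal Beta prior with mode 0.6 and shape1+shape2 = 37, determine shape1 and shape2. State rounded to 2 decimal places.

shape1 = 22.00, shape2 = 15.00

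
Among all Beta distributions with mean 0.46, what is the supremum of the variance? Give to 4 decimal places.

Var = μ(1−μ)/(α+β+1), which approaches μ(1−μ) as α+β → 0.
So the supremum is μ(1−μ) = 0.46×0.54 = 0.2484.

0.2484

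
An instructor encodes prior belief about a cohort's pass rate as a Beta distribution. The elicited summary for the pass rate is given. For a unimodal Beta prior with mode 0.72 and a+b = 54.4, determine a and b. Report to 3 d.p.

For a,b>1 the mode is (a−1)/(a+b−2), so a = mode·(κ−2)+1 = 0.72×52.4+1 = 38.728.
And b = (1−mode)·(κ−2)+1 = 0.28×52.4+1 = 15.672.

a = 38.728, b = 15.672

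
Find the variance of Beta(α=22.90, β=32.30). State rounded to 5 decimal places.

0.00432

Var = αβ/[(α+β)²(α+β+1)] = (22.90×32.30)/(55.20²×56.20) = 739.6700/171243.648000 = 0.00432.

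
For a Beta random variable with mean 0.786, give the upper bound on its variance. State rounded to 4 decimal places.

0.1682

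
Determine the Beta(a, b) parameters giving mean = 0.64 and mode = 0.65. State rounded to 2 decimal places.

With s = a+b: μ = a/s and mode = (a−1)/(s−2). Eliminating a = μs,
μs − 1 = m(s−2) ⇒ s(μ−m) = 1−2m ⇒ s = -0.30/-0.01 = 30.0000.
So a = μs = 19.20, b = (1−μ)s = 10.80.

a = 19.20, b = 10.80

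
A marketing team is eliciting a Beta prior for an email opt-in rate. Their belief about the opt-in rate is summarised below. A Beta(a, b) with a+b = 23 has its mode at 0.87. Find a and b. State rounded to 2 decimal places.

a = 19.27, b = 3.73

For a,b>1 the mode is (a−1)/(a+b−2), so a = mode·(κ−2)+1 = 0.87×21+1 = 19.27.
And b = (1−mode)·(κ−2)+1 = 0.13×21+1 = 3.73.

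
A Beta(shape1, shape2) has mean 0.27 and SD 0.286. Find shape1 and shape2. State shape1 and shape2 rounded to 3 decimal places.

σ² = 0.286² = 0.081796.
With s = shape1+shape2, Var = μ(1−μ)/(s+1), so s+1 = (0.27×0.73)/0.081796 = 2.4097 and s = 1.4097.
shape1 = μs = 0.381, shape2 = (1−μ)s = 1.029.

shape1 = 0.381, shape2 = 1.029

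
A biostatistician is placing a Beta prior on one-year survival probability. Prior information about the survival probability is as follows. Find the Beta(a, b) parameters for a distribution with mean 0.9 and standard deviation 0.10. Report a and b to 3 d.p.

a = 7.200, b = 0.800

First σ² = 0.0100. Setting a = μn, b = (1−μ)n with n = a+b,
μ(1−μ)/(n+1) = 0.0100 ⇒ n+1 = 0.09/0.0100 = 9.0000 ⇒ n = 8.0000.
Hence a = 0.9×8.0000 = 7.200, b = 0.1×8.0000 = 0.800.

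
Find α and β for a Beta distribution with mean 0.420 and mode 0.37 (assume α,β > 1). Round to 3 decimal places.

Let s = α+β. Mean gives α = μs = 0.420s; mode gives (α−1)/(s−2) = 0.37.
Substituting: 0.420s − 1 = 0.37(s−2) = 0.37s − 0.74, so 0.050s = 0.26 and s = 5.2000.
Then α = 0.420×5.2000 = 2.184 and β = s−α = 3.016.

α = 2.184, β = 3.016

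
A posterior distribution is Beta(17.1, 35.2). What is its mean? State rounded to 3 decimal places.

E[X] = α/(α+β) = 17.1/52.3 = 0.327.

0.327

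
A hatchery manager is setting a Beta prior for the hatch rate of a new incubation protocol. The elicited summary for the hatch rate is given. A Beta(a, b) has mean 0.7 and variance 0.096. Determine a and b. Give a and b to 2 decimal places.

a = 0.83, b = 0.36

Write ν = a+b; then a = μν and Var = μ(1−μ)/(ν+1).
ν = μ(1−μ)/Var − 1 = 0.21/0.096 − 1 = 1.1875.
a = 0.7·1.1875 = 0.83, b = 0.3·1.1875 = 0.36.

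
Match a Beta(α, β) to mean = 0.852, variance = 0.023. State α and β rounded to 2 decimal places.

α = 3.82, β = 0.66

By moment matching, α+β = μ(1−μ)/σ² − 1 = (0.852·0.148)/0.023 − 1 = 5.4824 − 1 = 4.4824.
Since α/(α+β) = μ, α = 0.852·4.4824 = 3.82 and β = 0.148·4.4824 = 0.66.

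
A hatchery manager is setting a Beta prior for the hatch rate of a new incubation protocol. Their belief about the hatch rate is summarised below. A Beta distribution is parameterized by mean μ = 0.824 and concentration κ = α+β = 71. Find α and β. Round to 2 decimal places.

α = 58.50, β = 12.50

α = μκ = 0.824×71 = 58.50 and β = (1−μ)κ = 0.176×71 = 12.50.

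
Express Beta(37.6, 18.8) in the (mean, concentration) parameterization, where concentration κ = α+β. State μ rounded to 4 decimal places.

μ = 0.6667, κ = 56.4

κ = α+β = 37.6+18.8 = 56.4; μ = α/κ = 37.6/56.4 = 0.6667.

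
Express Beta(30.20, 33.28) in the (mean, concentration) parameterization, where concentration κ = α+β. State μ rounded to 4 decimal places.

μ = 0.4757, κ = 63.48

κ = α+β = 30.20+33.28 = 63.48; μ = α/κ = 30.20/63.48 = 0.4757.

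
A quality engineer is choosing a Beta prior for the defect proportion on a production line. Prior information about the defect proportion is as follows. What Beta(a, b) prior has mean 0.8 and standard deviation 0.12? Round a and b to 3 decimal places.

a = 8.089, b = 2.022

Variance = 0.12² = 0.0144. The moment-matching identity a+b = μ(1−μ)/Var − 1 gives
a+b = 0.16/0.0144 − 1 = 10.1111, so a = μ·10.1111 = 8.089 and b = (1−μ)·10.1111 = 2.022.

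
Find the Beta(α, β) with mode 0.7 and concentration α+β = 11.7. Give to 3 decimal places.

α = 7.790, β = 3.910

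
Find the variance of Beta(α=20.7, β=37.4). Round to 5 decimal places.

0.00388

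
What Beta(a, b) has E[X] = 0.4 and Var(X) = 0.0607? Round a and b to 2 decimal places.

Let s = a+b. The Beta variance is μ(1−μ)/(s+1).
So s+1 = μ(1−μ)/σ² = (0.4×0.6)/0.0607 = 0.24/0.0607 = 3.9539, giving s = 2.9539.
Then a = μs = 0.4×2.9539 = 1.18 and b = (1−μ)s = 0.6×2.9539 = 1.77.

a = 1.18, b = 1.77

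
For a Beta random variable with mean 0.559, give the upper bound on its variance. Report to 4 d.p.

0.2465

For fixed mean μ the Beta variance is μ(1−μ)/(α+β+1), increasing as α+β decreases.
Its least upper bound (not attained) is μ(1−μ) = 0.559·0.441 = 0.2465.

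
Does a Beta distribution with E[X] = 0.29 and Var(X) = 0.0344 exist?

Yes

A Beta with mean μ has variance μ(1−μ)/(α+β+1) < μ(1−μ).
Here μ(1−μ) = 0.29×0.71 = 0.2059, and 0.0344 < 0.2059.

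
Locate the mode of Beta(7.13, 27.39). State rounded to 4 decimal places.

With α,β > 1, mode = (α−1)/(α+β−2) = 6.13/32.52 = 0.1885.

0.1885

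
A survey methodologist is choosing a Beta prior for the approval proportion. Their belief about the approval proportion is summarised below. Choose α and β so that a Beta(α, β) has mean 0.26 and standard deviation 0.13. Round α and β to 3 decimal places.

Variance = 0.13² = 0.0169. The moment-matching identity α+β = μ(1−μ)/Var − 1 gives
α+β = 0.1924/0.0169 − 1 = 10.3846, so α = μ·10.3846 = 2.700 and β = (1−μ)·10.3846 = 7.685.

α = 2.700, β = 7.685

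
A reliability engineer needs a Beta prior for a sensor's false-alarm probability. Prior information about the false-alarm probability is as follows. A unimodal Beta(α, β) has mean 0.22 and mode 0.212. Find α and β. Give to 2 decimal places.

α = 15.84, β = 56.16

With s = α+β: μ = α/s and mode = (α−1)/(s−2). Eliminating α = μs,
μs − 1 = m(s−2) ⇒ s(μ−m) = 1−2m ⇒ s = 0.576/0.008 = 72.0000.
So α = μs = 15.84, β = (1−μ)s = 56.16.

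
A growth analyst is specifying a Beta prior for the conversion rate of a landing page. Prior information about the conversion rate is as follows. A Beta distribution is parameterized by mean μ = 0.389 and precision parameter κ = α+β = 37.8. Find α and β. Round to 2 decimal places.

α = μκ = 0.389×37.8 = 14.70 and β = (1−μ)κ = 0.611×37.8 = 23.10.

α = 14.70, β = 23.10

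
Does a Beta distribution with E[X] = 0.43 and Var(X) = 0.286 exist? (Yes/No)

For any Beta, Var(X) < E[X]·(1−E[X]).
Here μ(1−μ) = 0.43×0.57 = 0.2451, and 0.286 ≥ 0.2451.

No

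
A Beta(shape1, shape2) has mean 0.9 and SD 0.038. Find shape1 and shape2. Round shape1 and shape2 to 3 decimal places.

First σ² = 0.001444. Setting shape1 = μn, shape2 = (1−μ)n with n = shape1+shape2,
μ(1−μ)/(n+1) = 0.001444 ⇒ n+1 = 0.09/0.001444 = 62.3269 ⇒ n = 61.3269.
Hence shape1 = 0.9×61.3269 = 55.194, shape2 = 0.1×61.3269 = 6.133.

shape1 = 55.194, shape2 = 6.133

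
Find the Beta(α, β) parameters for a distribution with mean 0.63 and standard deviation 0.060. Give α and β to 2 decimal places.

Variance = 0.060² = 0.003600. The moment-matching identity α+β = μ(1−μ)/Var − 1 gives
α+β = 0.2331/0.003600 − 1 = 63.7500, so α = μ·63.7500 = 40.16 and β = (1−μ)·63.7500 = 23.59.

α = 40.16, β = 23.59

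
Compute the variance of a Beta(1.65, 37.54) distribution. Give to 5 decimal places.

0.00100

μ = 1.65/39.19 = 0.042103; Var = μ(1−μ)/(α+β+1) = 0.0403300/40.19 = 0.00100.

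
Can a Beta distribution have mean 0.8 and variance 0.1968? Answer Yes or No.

No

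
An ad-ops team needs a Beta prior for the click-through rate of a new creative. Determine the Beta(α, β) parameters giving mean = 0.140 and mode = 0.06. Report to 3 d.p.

α = 1.540, β = 9.460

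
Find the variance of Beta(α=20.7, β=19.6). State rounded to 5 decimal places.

0.00605

Var = αβ/[(α+β)²(α+β+1)] = (20.7×19.6)/(40.3²×41.3) = 405.72/67074.917 = 0.00605.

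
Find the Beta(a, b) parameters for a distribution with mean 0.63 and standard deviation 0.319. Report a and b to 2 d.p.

Variance = 0.319² = 0.101761. The moment-matching identity a+b = μ(1−μ)/Var − 1 gives
a+b = 0.2331/0.101761 − 1 = 1.2907, so a = μ·1.2907 = 0.81 and b = (1−μ)·1.2907 = 0.48.

a = 0.81, b = 0.48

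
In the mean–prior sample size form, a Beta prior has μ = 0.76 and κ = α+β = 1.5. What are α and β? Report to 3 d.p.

α = 1.140, β = 0.360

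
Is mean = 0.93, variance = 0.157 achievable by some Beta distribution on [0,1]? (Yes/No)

The Beta variance bound is σ² < μ(1−μ).
Here μ(1−μ) = 0.93×0.07 = 0.0651, and 0.157 ≥ 0.0651.

No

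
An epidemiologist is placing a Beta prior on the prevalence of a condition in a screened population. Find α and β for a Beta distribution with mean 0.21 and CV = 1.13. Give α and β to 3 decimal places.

Var = (CV·μ)² = (1.13×0.21)² = 0.056311.
α+β = μ(1−μ)/Var − 1 = 0.1659/0.056311 − 1 = 1.9461.
Thus α = 0.21·1.9461 = 0.409 and β = 0.79·1.9461 = 1.537.

α = 0.409, β = 1.537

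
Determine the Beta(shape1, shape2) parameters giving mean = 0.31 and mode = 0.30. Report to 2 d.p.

Let s = shape1+shape2. Mean gives shape1 = μs = 0.31s; mode gives (shape1−1)/(s−2) = 0.30.
Substituting: 0.31s − 1 = 0.30(s−2) = 0.30s − 0.60, so 0.01s = 0.40 and s = 40.0000.
Then shape1 = 0.31×40.0000 = 12.40 and shape2 = s−shape1 = 27.60.

shape1 = 12.40, shape2 = 27.60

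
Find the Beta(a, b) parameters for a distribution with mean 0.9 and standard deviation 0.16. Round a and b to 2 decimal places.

a = 2.26, b = 0.25

Variance = 0.16² = 0.0256. The moment-matching identity a+b = μ(1−μ)/Var − 1 gives
a+b = 0.09/0.0256 − 1 = 2.5156, so a = μ·2.5156 = 2.26 and b = (1−μ)·2.5156 = 0.25.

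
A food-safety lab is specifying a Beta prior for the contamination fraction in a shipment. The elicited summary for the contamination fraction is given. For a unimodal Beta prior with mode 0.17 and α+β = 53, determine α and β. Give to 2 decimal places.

For α,β>1 the mode is (α−1)/(α+β−2), so α = mode·(κ−2)+1 = 0.17×51+1 = 9.67.
And β = (1−mode)·(κ−2)+1 = 0.83×51+1 = 43.33.

α = 9.67, β = 43.33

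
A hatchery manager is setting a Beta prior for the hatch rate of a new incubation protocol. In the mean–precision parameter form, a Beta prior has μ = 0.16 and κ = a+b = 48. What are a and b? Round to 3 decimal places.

a = 7.680, b = 40.320

a = μκ = 0.16×48 = 7.680 and b = (1−μ)κ = 0.84×48 = 40.320.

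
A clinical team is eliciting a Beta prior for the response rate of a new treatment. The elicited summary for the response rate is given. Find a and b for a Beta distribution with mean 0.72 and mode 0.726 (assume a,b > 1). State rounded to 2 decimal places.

Let s = a+b. Mean gives a = μs = 0.72s; mode gives (a−1)/(s−2) = 0.726.
Substituting: 0.72s − 1 = 0.726(s−2) = 0.726s − 1.452, so -0.006s = -0.452 and s = 75.3333.
Then a = 0.72×75.3333 = 54.24 and b = s−a = 21.09.

a = 54.24, b = 21.09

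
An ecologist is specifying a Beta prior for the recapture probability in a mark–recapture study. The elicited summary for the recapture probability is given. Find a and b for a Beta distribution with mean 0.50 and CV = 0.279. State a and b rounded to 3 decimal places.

a = 5.923, b = 5.923

Var = (CV·μ)² = (0.279×0.50)² = 0.019460.
a+b = μ(1−μ)/Var − 1 = 0.2500/0.019460 − 1 = 11.8467.
Thus a = 0.50·11.8467 = 5.923 and b = 0.50·11.8467 = 5.923.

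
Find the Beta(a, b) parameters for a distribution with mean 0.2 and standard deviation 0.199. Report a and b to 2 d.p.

a = 0.61, b = 2.43

Variance = 0.199² = 0.039601. The moment-matching identity a+b = μ(1−μ)/Var − 1 gives
a+b = 0.16/0.039601 − 1 = 3.0403, so a = μ·3.0403 = 0.61 and b = (1−μ)·3.0403 = 2.43.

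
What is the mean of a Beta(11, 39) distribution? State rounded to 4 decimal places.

0.2200

E[X] = α/(α+β) = 11/50 = 0.2200.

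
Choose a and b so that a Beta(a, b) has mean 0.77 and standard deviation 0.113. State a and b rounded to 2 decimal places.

First σ² = 0.012769. Setting a = μn, b = (1−μ)n with n = a+b,
μ(1−μ)/(n+1) = 0.012769 ⇒ n+1 = 0.1771/0.012769 = 13.8695 ⇒ n = 12.8695.
Hence a = 0.77×12.8695 = 9.91, b = 0.23×12.8695 = 2.96.

a = 9.91, b = 2.96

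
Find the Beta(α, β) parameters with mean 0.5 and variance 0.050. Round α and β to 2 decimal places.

Write ν = α+β; then α = μν and Var = μ(1−μ)/(ν+1).
ν = μ(1−μ)/Var − 1 = 0.25/0.050 − 1 = 4.0000.
α = 0.5·4.0000 = 2.00, β = 0.5·4.0000 = 2.00.

α = 2.00, β = 2.00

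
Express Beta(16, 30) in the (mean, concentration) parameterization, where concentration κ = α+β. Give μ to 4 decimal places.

κ = α+β = 16+30 = 46; μ = α/κ = 16/46 = 0.3478.

μ = 0.3478, κ = 46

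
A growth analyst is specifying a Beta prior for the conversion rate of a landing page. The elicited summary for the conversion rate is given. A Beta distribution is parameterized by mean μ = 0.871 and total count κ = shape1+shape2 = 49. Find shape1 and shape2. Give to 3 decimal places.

shape1 = 42.679, shape2 = 6.321

shape1 = μκ = 0.871×49 = 42.679 and shape2 = (1−μ)κ = 0.129×49 = 6.321.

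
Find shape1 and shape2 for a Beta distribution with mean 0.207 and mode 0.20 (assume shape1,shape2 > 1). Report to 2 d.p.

With s = shape1+shape2: μ = shape1/s and mode = (shape1−1)/(s−2). Eliminating shape1 = μs,
μs − 1 = m(s−2) ⇒ s(μ−m) = 1−2m ⇒ s = 0.60/0.007 = 85.7143.
So shape1 = μs = 17.74, shape2 = (1−μ)s = 67.97.

shape1 = 17.74, shape2 = 67.97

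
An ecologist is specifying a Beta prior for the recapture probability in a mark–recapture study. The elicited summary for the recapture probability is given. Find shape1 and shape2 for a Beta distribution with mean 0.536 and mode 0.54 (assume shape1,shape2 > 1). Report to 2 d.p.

shape1 = 10.72, shape2 = 9.28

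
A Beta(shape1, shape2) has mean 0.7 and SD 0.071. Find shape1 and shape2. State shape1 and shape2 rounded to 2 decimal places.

shape1 = 28.46, shape2 = 12.20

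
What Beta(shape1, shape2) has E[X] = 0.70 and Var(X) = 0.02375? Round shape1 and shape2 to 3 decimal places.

shape1 = 5.489, shape2 = 2.353

Let s = shape1+shape2. The Beta variance is μ(1−μ)/(s+1).
So s+1 = μ(1−μ)/σ² = (0.70×0.30)/0.02375 = 0.2100/0.02375 = 8.8421, giving s = 7.8421.
Then shape1 = μs = 0.70×7.8421 = 5.489 and shape2 = (1−μ)s = 0.30×7.8421 = 2.353.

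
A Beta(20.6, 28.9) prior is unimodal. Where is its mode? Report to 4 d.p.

0.4126

With α,β > 1, mode = (α−1)/(α+β−2) = 19.6/47.5 = 0.4126.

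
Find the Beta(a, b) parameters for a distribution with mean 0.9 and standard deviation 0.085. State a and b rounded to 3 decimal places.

a = 10.311, b = 1.146

Variance = 0.085² = 0.007225. The moment-matching identity a+b = μ(1−μ)/Var − 1 gives
a+b = 0.09/0.007225 − 1 = 11.4567, so a = μ·11.4567 = 10.311 and b = (1−μ)·11.4567 = 1.146.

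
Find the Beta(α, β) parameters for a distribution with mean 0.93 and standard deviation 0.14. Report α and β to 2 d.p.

σ² = 0.14² = 0.0196.
With s = α+β, Var = μ(1−μ)/(s+1), so s+1 = (0.93×0.07)/0.0196 = 3.3214 and s = 2.3214.
α = μs = 2.16, β = (1−μ)s = 0.16.

α = 2.16, β = 0.16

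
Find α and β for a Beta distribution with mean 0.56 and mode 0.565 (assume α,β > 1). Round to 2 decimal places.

α = 14.56, β = 11.44

With s = α+β: μ = α/s and mode = (α−1)/(s−2). Eliminating α = μs,
μs − 1 = m(s−2) ⇒ s(μ−m) = 1−2m ⇒ s = -0.130/-0.005 = 26.0000.
So α = μs = 14.56, β = (1−μ)s = 11.44.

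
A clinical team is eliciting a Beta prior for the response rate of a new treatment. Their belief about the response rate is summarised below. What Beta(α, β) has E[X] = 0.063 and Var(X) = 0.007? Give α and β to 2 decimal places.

α = 0.47, β = 6.96

Let s = α+β. The Beta variance is μ(1−μ)/(s+1).
So s+1 = μ(1−μ)/σ² = (0.063×0.937)/0.007 = 0.059031/0.007 = 8.4330, giving s = 7.4330.
Then α = μs = 0.063×7.4330 = 0.47 and β = (1−μ)s = 0.937×7.4330 = 6.96.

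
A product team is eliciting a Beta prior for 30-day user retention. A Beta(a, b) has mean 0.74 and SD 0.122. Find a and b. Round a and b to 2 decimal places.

Variance = 0.122² = 0.014884. The moment-matching identity a+b = μ(1−μ)/Var − 1 gives
a+b = 0.1924/0.014884 − 1 = 11.9266, so a = μ·11.9266 = 8.83 and b = (1−μ)·11.9266 = 3.10.

a = 8.83, b = 3.10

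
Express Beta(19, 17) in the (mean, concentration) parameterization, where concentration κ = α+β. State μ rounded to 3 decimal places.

μ = 0.528, κ = 36

κ = α+β = 19+17 = 36; μ = α/κ = 19/36 = 0.528.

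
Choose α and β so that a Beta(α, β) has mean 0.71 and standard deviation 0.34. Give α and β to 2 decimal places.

First σ² = 0.1156. Setting α = μn, β = (1−μ)n with n = α+β,
μ(1−μ)/(n+1) = 0.1156 ⇒ n+1 = 0.2059/0.1156 = 1.7811 ⇒ n = 0.7811.
Hence α = 0.71×0.7811 = 0.55, β = 0.29×0.7811 = 0.23.

α = 0.55, β = 0.23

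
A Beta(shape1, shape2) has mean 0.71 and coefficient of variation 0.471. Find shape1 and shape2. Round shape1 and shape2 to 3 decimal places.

σ = CV·μ = 0.471×0.71 = 0.33441, so σ² = 0.111830.
s+1 = μ(1−μ)/σ² = 0.2059/0.111830 = 1.8412, so s = shape1+shape2 = 0.8412.
shape1 = μs = 0.597, shape2 = (1−μ)s = 0.244.

shape1 = 0.597, shape2 = 0.244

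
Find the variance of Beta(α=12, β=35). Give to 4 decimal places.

0.0040

α+β = 47 and αβ = 420, so Var = αβ/[(α+β)²(α+β+1)] = 420/106032 = 0.0040.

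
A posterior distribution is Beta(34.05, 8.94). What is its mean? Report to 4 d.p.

0.7920

The Beta mean is α/(α+β) = 34.05/(34.05+8.94) = 0.7920.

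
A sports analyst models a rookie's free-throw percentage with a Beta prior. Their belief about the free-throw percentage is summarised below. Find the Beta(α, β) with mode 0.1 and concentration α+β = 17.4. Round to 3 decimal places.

α = 2.540, β = 14.860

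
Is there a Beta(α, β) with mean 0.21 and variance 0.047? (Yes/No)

For any Beta, Var(X) < E[X]·(1−E[X]).
Here μ(1−μ) = 0.21×0.79 = 0.1659, and 0.047 < 0.1659.

Yes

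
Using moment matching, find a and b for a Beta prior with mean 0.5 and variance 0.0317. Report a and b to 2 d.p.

a = 3.44, b = 3.44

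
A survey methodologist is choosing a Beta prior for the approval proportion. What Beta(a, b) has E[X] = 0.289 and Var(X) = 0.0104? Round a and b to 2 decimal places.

a = 5.42, b = 13.34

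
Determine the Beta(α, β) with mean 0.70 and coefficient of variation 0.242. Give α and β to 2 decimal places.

Var = (CV·μ)² = (0.242×0.70)² = 0.028696.
α+β = μ(1−μ)/Var − 1 = 0.2100/0.028696 − 1 = 6.3180.
Thus α = 0.70·6.3180 = 4.42 and β = 0.30·6.3180 = 1.90.

α = 4.42, β = 1.90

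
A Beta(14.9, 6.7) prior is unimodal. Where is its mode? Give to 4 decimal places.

0.7092

The density x^(α−1)(1−x)^(β−1) is maximised at (α−1)/(α+β−2) = 13.9/19.6 = 0.7092.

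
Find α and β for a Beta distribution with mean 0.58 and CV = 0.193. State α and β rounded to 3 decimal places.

σ = CV·μ = 0.193×0.58 = 0.11194, so σ² = 0.012531.
s+1 = μ(1−μ)/σ² = 0.2436/0.012531 = 19.4405, so s = α+β = 18.4405.
α = μs = 10.695, β = (1−μ)s = 7.745.

α = 10.695, β = 7.745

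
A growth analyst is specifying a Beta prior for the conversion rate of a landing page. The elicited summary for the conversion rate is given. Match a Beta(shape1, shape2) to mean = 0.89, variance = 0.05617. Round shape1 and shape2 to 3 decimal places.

Write ν = shape1+shape2; then shape1 = μν and Var = μ(1−μ)/(ν+1).
ν = μ(1−μ)/Var − 1 = 0.0979/0.05617 − 1 = 0.7429.
shape1 = 0.89·0.7429 = 0.661, shape2 = 0.11·0.7429 = 0.082.

shape1 = 0.661, shape2 = 0.082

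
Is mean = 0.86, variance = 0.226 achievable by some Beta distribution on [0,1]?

No

A Beta with mean μ has variance μ(1−μ)/(α+β+1) < μ(1−μ).
Here μ(1−μ) = 0.86×0.14 = 0.1204, and 0.226 ≥ 0.1204.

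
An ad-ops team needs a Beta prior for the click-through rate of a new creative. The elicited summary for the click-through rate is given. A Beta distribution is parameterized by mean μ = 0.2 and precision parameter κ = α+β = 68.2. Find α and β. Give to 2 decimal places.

α = μκ = 0.2×68.2 = 13.64 and β = (1−μ)κ = 0.8×68.2 = 54.56.

α = 13.64, β = 54.56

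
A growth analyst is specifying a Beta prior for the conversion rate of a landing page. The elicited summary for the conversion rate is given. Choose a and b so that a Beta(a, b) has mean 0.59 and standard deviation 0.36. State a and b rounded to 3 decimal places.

a = 0.511, b = 0.355

σ² = 0.36² = 0.1296.
With s = a+b, Var = μ(1−μ)/(s+1), so s+1 = (0.59×0.41)/0.1296 = 1.8665 and s = 0.8665.
a = μs = 0.511, b = (1−μ)s = 0.355.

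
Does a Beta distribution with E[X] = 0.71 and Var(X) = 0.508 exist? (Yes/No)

No

The Beta variance bound is σ² < μ(1−μ).
Here μ(1−μ) = 0.71×0.29 = 0.2059, and 0.508 ≥ 0.2059.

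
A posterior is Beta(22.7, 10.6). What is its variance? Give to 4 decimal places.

0.0063

Var = αβ/[(α+β)²(α+β+1)] = (22.7×10.6)/(33.3²×34.3) = 240.62/38034.927 = 0.0063.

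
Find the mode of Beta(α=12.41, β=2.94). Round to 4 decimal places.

0.8547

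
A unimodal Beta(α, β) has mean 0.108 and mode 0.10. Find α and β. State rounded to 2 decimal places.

α = 10.80, β = 89.20

With s = α+β: μ = α/s and mode = (α−1)/(s−2). Eliminating α = μs,
μs − 1 = m(s−2) ⇒ s(μ−m) = 1−2m ⇒ s = 0.80/0.008 = 100.0000.
So α = μs = 10.80, β = (1−μ)s = 89.20.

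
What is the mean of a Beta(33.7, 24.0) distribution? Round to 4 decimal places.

E[X] = α/(α+β) = 33.7/57.7 = 0.5841.

0.5841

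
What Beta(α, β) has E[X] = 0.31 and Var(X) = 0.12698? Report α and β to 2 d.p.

α = 0.21, β = 0.47

By moment matching, α+β = μ(1−μ)/σ² − 1 = (0.31·0.69)/0.12698 − 1 = 1.6845 − 1 = 0.6845.
Since α/(α+β) = μ, α = 0.31·0.6845 = 0.21 and β = 0.69·0.6845 = 0.47.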